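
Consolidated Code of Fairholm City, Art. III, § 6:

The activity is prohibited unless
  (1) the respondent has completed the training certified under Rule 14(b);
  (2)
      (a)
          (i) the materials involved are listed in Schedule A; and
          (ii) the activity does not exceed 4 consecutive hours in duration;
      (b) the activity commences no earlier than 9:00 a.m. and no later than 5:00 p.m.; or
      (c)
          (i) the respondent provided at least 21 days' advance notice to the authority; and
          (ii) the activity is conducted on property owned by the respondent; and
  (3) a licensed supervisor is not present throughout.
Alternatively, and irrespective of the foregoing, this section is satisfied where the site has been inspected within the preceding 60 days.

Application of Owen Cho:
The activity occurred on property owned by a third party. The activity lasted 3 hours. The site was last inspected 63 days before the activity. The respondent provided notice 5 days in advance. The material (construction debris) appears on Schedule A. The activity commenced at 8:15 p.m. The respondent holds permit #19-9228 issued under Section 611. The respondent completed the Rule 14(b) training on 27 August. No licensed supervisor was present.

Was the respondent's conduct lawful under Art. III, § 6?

(1) training certified — satisfied.
(i) Schedule A material — holds.
(ii) ≤ 4 hrs duration — satisfied.
(a) = T AND T = true.
(b) start within hours — fails.
(i) ≥21 days' notice — not satisfied.
(ii) own property — not met.
(c) = F AND F = false.
So (2) is satisfied (T OR F OR F).
(3) not (supervisor present) — holds.
Overall = T AND T AND T = true.
Exception (site inspected) — not satisfied.
Result: main true OR exception false → true.

Yes — lawful.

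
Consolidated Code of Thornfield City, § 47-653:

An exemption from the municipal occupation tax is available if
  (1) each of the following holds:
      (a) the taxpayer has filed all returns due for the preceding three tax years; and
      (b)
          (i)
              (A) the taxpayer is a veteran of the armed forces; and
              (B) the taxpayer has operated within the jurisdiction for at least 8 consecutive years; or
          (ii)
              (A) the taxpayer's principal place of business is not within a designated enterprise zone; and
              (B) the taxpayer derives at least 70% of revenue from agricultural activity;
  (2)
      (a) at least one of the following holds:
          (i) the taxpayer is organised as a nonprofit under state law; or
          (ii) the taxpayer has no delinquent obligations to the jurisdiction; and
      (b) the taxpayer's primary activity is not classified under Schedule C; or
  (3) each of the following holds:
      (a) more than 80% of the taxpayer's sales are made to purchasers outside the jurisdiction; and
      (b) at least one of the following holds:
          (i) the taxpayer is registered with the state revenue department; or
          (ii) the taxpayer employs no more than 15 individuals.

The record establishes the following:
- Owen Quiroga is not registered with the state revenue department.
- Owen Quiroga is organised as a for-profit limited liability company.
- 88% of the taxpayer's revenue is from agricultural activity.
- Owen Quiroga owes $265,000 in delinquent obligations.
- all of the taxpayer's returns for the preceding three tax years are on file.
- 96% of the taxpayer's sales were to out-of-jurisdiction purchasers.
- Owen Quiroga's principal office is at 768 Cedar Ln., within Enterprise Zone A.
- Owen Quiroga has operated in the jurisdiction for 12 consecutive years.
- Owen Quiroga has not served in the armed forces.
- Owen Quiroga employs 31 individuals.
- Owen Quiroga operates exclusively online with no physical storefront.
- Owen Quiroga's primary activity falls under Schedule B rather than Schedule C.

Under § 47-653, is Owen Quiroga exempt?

No — not exempt.

(a) returns current — met.
(A) veteran — fails.
(B) ≥ 8 yrs in jurisdiction — satisfied.
So (i) is not satisfied (F AND T).
(A) not (in enterprise zone) — not satisfied.
(B) ≥70% agricultural — holds.
(ii) = F AND T = false.
So (b) is not satisfied (F OR F).
(1) = T AND F = false.
(i) nonprofit — not met.
(ii) no delinquency — fails.
(a) = F OR F = false.
(b) not (Schedule C activity) — satisfied.
(2): F AND T → false.
(a) >80% out-of-jur. sales — holds.
(i) state-registered — not satisfied.
(ii) ≤ 15 employees — not met.
(b): F OR F → false.
So (3) is not satisfied (T AND F).
So Overall is not satisfied (F OR F OR F).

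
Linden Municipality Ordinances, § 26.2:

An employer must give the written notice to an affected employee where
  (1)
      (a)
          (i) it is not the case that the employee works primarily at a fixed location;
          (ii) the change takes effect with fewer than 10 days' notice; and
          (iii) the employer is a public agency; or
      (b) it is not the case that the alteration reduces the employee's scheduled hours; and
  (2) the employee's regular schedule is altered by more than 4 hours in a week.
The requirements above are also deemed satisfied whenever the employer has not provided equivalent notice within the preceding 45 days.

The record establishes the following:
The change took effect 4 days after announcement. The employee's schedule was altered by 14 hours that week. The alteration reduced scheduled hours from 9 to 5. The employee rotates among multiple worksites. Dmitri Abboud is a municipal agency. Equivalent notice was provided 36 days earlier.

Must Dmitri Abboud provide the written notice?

(i) not (fixed location) — met.
(ii) < 10 days' notice — met.
(iii) public agency — satisfied.
(a): T AND T AND T → true.
(b) not (hours reduced) — not satisfied.
(1): T OR F → true.
(2) schedule shift > 4h — satisfied.
Overall = T AND T = true.
Exception (no recent notice) — not satisfied.
Result: main true OR exception false → true.

Yes — required.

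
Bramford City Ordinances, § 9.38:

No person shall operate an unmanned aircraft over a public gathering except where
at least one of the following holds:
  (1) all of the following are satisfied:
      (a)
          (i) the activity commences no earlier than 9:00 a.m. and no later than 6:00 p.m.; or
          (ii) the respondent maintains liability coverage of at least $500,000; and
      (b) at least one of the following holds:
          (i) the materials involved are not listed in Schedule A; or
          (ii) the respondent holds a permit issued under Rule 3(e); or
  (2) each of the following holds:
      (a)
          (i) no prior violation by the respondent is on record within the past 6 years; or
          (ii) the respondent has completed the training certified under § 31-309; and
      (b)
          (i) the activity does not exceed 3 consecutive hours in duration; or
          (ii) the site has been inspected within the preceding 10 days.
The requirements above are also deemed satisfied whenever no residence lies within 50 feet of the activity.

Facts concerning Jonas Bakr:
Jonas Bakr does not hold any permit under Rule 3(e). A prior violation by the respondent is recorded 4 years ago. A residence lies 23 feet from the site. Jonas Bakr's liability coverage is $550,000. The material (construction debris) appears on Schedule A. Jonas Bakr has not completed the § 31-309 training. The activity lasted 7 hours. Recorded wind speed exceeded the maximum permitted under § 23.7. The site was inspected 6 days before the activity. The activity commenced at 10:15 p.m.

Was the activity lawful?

No — unlawful.

(i) start within hours — not met.
(ii) coverage ≥ $500,000 — met.
(a) = F OR T = true.
(i) not (Schedule A material) — not satisfied.
(ii) holds permit — not met.
(b): F OR F → false.
So (1) is not satisfied (T AND F).
(i) no prior violation — not met.
(ii) training certified — fails.
(a) = F OR F = false.
(i) ≤ 3 hrs duration — not satisfied.
(ii) site inspected — satisfied.
So (b) is satisfied (F OR T).
(2) = F AND T = false.
So Overall is not satisfied (F OR F).
Exception (no residence in 50 ft) — not satisfied.
Result: main false OR exception false → false.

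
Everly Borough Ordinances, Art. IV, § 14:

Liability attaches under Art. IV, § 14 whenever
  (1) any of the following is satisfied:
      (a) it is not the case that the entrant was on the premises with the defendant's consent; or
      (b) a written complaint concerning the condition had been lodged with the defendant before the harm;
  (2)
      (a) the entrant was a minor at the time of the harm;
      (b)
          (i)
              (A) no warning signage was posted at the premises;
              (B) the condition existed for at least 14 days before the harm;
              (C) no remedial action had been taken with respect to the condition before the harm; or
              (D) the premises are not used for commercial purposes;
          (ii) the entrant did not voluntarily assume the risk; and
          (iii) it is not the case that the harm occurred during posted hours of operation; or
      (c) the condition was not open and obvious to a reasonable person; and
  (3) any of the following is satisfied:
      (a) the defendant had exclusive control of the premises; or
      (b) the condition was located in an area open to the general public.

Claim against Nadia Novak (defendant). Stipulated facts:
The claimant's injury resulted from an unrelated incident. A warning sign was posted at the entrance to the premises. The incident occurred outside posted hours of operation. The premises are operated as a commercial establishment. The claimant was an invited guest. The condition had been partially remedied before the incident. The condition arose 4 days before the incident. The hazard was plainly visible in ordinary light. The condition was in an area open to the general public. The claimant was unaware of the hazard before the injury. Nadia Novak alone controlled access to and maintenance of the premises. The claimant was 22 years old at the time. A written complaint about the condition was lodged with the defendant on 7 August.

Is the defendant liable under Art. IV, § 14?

No — not liable.

(a) not (consent to enter) — fails.
(b) complaint lodged — holds.
So (1) is satisfied (F OR T).
(a) entrant a minor — not satisfied.
(A) no signage posted — not satisfied.
(B) condition ≥14 days old — not satisfied.
(C) no remedial action — not satisfied.
(D) not (commercial use) — not satisfied.
So (i) is not satisfied (F OR F OR F OR F).
(ii) no assumed risk — holds.
(iii) not (during posted hours) — satisfied.
(b) = F AND T AND T = false.
(c) not open/obvious — not met.
(2): F OR F OR F → false.
(a) exclusive control — satisfied.
(b) public area — met.
(3): T OR T → true.
Overall: T AND F AND T → false.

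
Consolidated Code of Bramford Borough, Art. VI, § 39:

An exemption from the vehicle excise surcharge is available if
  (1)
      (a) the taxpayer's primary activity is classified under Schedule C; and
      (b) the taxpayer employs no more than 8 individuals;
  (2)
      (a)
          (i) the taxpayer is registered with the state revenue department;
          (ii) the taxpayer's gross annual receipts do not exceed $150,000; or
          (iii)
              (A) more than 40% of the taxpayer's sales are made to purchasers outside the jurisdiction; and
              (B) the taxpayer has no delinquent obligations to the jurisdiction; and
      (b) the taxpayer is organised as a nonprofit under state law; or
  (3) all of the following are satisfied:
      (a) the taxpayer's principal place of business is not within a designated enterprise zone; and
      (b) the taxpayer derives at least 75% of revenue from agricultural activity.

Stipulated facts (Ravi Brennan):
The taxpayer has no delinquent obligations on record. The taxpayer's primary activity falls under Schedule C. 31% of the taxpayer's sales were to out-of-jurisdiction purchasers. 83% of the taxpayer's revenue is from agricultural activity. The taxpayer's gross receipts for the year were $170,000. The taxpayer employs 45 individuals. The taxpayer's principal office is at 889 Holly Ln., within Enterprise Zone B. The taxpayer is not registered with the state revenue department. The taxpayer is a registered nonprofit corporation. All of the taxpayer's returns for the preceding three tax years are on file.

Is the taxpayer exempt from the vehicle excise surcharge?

No — not exempt.

(a) Schedule C activity — satisfied.
(b) ≤ 8 employees — fails.
(1) = T AND F = false.
(i) state-registered — not met.
(ii) receipts ≤ $150,000 — fails.
(A) >40% out-of-jur. sales — fails.
(B) no delinquency — satisfied.
So (iii) is not satisfied (F AND T).
(a): F OR F OR F → false.
(b) nonprofit — met.
So (2) is not satisfied (F AND T).
(a) not (in enterprise zone) — fails.
(b) ≥75% agricultural — met.
So (3) is not satisfied (F AND T).
So Overall is not satisfied (F OR F OR F).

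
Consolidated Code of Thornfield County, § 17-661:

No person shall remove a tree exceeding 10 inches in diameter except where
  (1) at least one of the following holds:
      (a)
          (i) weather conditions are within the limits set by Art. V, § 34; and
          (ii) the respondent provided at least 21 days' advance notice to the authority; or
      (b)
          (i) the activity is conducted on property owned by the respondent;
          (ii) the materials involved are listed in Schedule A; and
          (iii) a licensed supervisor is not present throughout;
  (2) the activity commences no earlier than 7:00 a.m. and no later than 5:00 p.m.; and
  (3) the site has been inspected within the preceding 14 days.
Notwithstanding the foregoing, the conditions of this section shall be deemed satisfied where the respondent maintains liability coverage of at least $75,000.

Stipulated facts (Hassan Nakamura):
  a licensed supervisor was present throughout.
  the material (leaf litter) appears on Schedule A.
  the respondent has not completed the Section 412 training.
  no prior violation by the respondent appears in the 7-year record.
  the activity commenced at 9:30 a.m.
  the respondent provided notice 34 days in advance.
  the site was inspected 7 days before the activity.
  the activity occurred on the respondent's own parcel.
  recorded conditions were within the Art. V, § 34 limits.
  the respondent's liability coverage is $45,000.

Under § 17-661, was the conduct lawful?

(i) weather ok — holds.
(ii) ≥21 days' notice — met.
So (a) is satisfied (T AND T).
(i) own property — holds.
(ii) Schedule A material — met.
(iii) not (supervisor present) — not met.
So (b) is not satisfied (T AND T AND F).
(1) = T OR F = true.
(2) start within hours — holds.
(3) site inspected — met.
Overall = T AND T AND T = true.
Exception (coverage ≥ $75,000) — not satisfied.
Result: main true OR exception false → true.

Yes — lawful.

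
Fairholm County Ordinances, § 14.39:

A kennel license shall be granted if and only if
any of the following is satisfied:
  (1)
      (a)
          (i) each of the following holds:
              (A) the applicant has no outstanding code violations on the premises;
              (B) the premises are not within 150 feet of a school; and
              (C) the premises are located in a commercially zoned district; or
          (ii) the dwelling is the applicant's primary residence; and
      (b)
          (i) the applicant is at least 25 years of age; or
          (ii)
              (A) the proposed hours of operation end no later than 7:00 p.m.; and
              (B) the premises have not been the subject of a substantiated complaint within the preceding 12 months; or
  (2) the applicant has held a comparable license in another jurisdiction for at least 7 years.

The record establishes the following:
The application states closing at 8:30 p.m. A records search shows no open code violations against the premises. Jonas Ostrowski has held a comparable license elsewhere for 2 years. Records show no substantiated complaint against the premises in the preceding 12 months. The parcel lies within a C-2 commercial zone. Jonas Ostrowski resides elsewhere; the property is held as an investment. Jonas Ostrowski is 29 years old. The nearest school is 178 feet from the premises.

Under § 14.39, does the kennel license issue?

Yes — granted.

(A) no code violations — satisfied.
(B) ≥150 ft from school — holds.
(C) commercially zoned — holds.
(i): T AND T AND T → true.
(ii) primary residence — not satisfied.
(a): T OR F → true.
(i) age ≥ 25 — satisfied.
(A) closes by 7 p.m. — not met.
(B) no complaint in 12 mo. — satisfied.
(ii): F AND T → false.
So (b) is satisfied (T OR F).
So (1) is satisfied (T AND T).
(2) prior license ≥ 7 yr — fails.
Overall = T OR F = true.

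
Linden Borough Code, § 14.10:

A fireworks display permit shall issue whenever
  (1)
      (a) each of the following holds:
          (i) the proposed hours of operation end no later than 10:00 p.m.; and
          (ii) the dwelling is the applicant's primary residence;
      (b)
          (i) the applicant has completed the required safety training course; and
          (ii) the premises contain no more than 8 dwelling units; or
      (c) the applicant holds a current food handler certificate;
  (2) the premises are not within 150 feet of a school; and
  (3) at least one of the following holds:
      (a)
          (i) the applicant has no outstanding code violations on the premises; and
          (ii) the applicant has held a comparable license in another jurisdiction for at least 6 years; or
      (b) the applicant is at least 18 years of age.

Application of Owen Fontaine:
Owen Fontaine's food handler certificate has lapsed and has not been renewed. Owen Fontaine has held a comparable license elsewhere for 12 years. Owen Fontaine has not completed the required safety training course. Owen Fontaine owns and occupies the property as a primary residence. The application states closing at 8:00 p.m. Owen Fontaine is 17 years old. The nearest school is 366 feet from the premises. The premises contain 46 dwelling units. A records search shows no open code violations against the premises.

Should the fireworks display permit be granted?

(i) closes by 10 p.m. — satisfied.
(ii) primary residence — met.
(a) = T AND T = true.
(i) safety training — not satisfied.
(ii) ≤ 8 units — not satisfied.
So (b) is not satisfied (F AND F).
(c) food handler cert. — not met.
(1): T OR F OR F → true.
(2) ≥150 ft from school — satisfied.
(i) no code violations — holds.
(ii) prior license ≥ 6 yr — holds.
(a) = T AND T = true.
(b) age ≥ 18 — fails.
(3): T OR F → true.
Overall: T AND T AND T → true.

Yes — granted.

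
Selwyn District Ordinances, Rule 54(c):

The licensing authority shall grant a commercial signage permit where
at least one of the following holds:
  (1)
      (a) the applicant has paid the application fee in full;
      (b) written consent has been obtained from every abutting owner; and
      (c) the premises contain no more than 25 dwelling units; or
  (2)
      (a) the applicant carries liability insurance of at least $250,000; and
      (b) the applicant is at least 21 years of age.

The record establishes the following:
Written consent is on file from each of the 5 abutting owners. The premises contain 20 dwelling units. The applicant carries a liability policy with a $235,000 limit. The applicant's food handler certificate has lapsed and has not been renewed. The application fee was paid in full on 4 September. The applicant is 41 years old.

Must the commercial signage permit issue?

Yes — granted.

(a) fee paid — holds.
(b) all abutters consent — satisfied.
(c) ≤ 25 units — satisfied.
(1): T AND T AND T → true.
(a) insurance ≥ $250,000 — fails.
(b) age ≥ 21 — satisfied.
So (2) is not satisfied (F AND T).
Overall: T OR F → true.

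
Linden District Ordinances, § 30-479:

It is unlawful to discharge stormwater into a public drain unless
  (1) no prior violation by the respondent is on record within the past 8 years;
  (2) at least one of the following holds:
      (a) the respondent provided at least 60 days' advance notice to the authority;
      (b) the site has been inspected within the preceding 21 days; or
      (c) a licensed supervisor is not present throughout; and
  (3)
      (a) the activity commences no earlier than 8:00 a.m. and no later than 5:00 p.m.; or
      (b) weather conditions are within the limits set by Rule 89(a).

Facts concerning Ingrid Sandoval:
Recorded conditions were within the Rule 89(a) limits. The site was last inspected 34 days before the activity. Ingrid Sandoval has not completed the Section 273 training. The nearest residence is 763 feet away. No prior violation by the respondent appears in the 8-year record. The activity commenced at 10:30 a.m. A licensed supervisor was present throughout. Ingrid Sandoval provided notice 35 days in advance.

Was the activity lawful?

No — unlawful.

(1) no prior violation — holds.
(a) ≥60 days' notice — not satisfied.
(b) site inspected — not satisfied.
(c) not (supervisor present) — not met.
So (2) is not satisfied (F OR F OR F).
(a) start within hours — holds.
(b) weather ok — met.
(3): T OR T → true.
So Overall is not satisfied (T AND F AND T).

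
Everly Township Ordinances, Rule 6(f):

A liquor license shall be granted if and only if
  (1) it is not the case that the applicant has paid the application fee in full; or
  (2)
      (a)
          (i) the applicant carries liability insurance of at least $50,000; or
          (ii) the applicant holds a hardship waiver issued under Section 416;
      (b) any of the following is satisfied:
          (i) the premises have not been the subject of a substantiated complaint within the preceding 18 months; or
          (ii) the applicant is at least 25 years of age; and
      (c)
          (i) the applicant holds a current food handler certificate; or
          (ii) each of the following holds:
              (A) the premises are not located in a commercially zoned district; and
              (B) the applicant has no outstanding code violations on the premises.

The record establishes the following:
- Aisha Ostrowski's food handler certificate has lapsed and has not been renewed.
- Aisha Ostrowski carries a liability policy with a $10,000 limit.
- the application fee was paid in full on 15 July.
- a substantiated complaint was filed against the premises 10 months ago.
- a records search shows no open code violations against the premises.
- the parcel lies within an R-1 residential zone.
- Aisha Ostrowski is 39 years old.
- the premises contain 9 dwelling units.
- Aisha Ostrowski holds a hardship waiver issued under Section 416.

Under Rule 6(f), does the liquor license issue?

Yes — granted.

(1) not (fee paid) — not met.
(i) insurance ≥ $50,000 — not satisfied.
(ii) hardship waiver — met.
(a): F OR T → true.
(i) no complaint in 18 mo. — fails.
(ii) age ≥ 25 — holds.
(b): F OR T → true.
(i) food handler cert. — not met.
(A) not (commercially zoned) — holds.
(B) no code violations — satisfied.
So (ii) is satisfied (T AND T).
(c) = F OR T = true.
(2) = T AND T AND T = true.
Overall = F OR T = true.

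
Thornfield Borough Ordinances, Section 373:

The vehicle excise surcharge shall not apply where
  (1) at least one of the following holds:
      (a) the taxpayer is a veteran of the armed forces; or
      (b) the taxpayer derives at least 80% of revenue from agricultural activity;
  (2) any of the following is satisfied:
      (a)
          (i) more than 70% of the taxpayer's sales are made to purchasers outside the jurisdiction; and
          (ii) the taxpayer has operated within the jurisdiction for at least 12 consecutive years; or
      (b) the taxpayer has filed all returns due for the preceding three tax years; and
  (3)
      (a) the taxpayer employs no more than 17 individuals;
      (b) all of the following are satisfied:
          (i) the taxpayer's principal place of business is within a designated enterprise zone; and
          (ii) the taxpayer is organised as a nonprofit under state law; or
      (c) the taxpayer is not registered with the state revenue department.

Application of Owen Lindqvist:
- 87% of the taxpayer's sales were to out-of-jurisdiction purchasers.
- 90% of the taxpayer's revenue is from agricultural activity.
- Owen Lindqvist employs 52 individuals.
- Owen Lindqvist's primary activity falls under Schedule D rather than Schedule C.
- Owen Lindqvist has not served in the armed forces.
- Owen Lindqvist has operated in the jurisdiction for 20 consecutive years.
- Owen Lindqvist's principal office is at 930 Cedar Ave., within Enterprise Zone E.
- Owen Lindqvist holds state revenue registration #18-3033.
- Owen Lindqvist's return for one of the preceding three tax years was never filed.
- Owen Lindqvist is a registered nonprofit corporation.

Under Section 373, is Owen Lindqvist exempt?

(a) veteran — not met.
(b) ≥80% agricultural — met.
(1) = F OR T = true.
(i) >70% out-of-jur. sales — met.
(ii) ≥ 12 yrs in jurisdiction — holds.
(a) = T AND T = true.
(b) returns current — fails.
So (2) is satisfied (T OR F).
(a) ≤ 17 employees — not met.
(i) in enterprise zone — holds.
(ii) nonprofit — satisfied.
(b): T AND T → true.
(c) not (state-registered) — not met.
So (3) is satisfied (F OR T OR F).
So Overall is satisfied (T AND T AND T).

Yes — exempt.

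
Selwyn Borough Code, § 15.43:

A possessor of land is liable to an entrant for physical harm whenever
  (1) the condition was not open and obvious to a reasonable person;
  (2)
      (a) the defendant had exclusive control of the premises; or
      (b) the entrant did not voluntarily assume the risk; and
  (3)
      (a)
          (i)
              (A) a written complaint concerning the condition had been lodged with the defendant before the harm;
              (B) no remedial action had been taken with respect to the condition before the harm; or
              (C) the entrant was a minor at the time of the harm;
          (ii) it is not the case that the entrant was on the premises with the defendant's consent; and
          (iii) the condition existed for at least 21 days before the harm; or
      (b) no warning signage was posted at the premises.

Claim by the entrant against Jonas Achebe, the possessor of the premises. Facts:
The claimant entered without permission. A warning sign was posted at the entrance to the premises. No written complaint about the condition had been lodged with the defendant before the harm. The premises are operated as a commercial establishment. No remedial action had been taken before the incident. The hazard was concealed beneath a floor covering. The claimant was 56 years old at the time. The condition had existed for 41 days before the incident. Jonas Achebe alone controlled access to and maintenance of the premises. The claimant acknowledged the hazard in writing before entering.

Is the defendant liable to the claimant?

(1) not open/obvious — met.
(a) exclusive control — satisfied.
(b) no assumed risk — not satisfied.
(2) = T OR F = true.
(A) complaint lodged — not met.
(B) no remedial action — satisfied.
(C) entrant a minor — not satisfied.
(i): F OR T OR F → true.
(ii) not (consent to enter) — satisfied.
(iii) condition ≥21 days old — satisfied.
(a): T AND T AND T → true.
(b) no signage posted — fails.
So (3) is satisfied (T OR F).
Overall: T AND T AND T → true.

Yes — liable.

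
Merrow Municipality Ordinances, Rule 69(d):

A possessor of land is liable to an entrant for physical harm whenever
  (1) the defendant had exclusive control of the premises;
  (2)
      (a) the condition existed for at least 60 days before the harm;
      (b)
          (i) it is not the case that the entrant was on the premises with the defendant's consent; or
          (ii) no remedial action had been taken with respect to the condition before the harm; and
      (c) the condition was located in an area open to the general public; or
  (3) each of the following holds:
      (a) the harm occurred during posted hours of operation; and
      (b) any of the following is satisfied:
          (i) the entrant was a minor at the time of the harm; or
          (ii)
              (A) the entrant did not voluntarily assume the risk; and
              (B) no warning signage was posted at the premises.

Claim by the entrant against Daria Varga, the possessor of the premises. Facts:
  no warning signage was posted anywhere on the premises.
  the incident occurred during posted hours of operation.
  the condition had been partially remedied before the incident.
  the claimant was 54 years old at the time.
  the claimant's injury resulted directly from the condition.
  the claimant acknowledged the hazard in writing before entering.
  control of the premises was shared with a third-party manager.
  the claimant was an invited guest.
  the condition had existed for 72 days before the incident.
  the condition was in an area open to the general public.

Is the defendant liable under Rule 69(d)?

No — not liable.

(1) exclusive control — not met.
(a) condition ≥60 days old — satisfied.
(i) not (consent to enter) — not met.
(ii) no remedial action — not met.
(b) = F OR F = false.
(c) public area — met.
So (2) is not satisfied (T AND F AND T).
(a) during posted hours — met.
(i) entrant a minor — not satisfied.
(A) no assumed risk — not satisfied.
(B) no signage posted — met.
(ii) = F AND T = false.
(b) = F OR F = false.
(3) = T AND F = false.
So Overall is not satisfied (F OR F OR F).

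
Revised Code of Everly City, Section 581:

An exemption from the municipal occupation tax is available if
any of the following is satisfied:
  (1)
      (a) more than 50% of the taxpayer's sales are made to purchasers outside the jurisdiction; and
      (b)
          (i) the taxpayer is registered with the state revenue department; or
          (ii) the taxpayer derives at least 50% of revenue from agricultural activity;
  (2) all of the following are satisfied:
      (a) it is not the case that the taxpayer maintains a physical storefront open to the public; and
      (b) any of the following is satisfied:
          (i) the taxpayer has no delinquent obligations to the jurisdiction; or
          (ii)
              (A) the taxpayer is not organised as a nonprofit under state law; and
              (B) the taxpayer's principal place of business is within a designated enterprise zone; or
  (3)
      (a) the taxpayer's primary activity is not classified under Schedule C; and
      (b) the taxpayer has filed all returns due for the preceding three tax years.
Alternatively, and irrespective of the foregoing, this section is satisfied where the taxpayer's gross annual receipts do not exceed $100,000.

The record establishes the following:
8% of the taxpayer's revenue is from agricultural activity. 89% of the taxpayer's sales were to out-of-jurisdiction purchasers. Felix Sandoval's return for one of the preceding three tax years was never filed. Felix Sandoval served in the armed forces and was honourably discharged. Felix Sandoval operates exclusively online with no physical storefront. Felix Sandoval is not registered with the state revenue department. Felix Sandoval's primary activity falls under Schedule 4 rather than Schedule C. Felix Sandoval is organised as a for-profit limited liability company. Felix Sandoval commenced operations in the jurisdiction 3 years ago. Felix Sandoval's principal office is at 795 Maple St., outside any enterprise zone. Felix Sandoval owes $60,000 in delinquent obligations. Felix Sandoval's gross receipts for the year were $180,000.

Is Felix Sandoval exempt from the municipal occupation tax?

(a) >50% out-of-jur. sales — holds.
(i) state-registered — not met.
(ii) ≥50% agricultural — fails.
(b) = F OR F = false.
(1): T AND F → false.
(a) not (has storefront) — holds.
(i) no delinquency — fails.
(A) not (nonprofit) — met.
(B) in enterprise zone — not met.
(ii): T AND F → false.
So (b) is not satisfied (F OR F).
So (2) is not satisfied (T AND F).
(a) not (Schedule C activity) — holds.
(b) returns current — not met.
(3) = T AND F = false.
Overall = F OR F OR F = false.
Exception (receipts ≤ $100,000) — not satisfied.
Result: main false OR exception false → false.

No — not exempt.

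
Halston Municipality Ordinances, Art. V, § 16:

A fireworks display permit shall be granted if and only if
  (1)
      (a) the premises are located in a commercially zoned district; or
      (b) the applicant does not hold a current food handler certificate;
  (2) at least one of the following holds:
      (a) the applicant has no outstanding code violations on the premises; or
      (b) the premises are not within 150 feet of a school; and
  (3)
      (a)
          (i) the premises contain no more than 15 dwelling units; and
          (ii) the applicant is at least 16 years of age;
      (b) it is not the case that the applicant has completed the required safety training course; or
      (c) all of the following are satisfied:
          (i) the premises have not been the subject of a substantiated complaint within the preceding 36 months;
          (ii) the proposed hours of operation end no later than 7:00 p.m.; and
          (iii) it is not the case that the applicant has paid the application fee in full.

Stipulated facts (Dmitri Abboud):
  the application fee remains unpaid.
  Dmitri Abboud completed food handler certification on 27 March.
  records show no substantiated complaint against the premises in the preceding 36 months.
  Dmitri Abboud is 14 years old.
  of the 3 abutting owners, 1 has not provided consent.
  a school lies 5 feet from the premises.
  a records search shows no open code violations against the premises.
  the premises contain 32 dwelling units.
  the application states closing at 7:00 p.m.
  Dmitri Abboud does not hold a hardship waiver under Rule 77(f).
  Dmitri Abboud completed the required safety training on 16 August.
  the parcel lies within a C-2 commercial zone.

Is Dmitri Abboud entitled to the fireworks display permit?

Yes — granted.

(a) commercially zoned — holds.
(b) not (food handler cert.) — fails.
(1): T OR F → true.
(a) no code violations — holds.
(b) ≥150 ft from school — not met.
(2) = T OR F = true.
(i) ≤ 15 units — not met.
(ii) age ≥ 16 — fails.
(a) = F AND F = false.
(b) not (safety training) — not satisfied.
(i) no complaint in 36 mo. — holds.
(ii) closes by 7 p.m. — holds.
(iii) not (fee paid) — satisfied.
(c) = T AND T AND T = true.
(3): F OR F OR T → true.
So Overall is satisfied (T AND T AND T).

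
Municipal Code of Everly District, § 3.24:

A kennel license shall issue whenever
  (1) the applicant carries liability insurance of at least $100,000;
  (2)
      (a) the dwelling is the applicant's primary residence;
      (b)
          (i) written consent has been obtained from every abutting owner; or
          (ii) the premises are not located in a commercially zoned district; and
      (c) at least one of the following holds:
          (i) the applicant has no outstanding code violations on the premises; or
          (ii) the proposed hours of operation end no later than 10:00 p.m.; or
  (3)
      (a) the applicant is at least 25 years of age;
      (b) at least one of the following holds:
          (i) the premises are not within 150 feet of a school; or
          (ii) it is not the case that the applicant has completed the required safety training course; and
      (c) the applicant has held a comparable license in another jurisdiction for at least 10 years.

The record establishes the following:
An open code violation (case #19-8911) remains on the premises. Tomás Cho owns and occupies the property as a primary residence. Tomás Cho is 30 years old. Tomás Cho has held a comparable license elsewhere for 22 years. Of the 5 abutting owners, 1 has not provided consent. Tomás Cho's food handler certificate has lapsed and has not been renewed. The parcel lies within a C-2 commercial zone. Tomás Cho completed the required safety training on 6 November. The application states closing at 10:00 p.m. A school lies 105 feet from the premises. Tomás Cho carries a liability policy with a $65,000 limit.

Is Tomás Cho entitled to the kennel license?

(1) insurance ≥ $100,000 — not satisfied.
(a) primary residence — met.
(i) all abutters consent — not met.
(ii) not (commercially zoned) — not satisfied.
(b) = F OR F = false.
(i) no code violations — not met.
(ii) closes by 10 p.m. — holds.
(c) = F OR T = true.
So (2) is not satisfied (T AND F AND T).
(a) age ≥ 25 — met.
(i) ≥150 ft from school — fails.
(ii) not (safety training) — not met.
So (b) is not satisfied (F OR F).
(c) prior license ≥ 10 yr — satisfied.
(3) = T AND F AND T = false.
So Overall is not satisfied (F OR F OR F).

No — denied.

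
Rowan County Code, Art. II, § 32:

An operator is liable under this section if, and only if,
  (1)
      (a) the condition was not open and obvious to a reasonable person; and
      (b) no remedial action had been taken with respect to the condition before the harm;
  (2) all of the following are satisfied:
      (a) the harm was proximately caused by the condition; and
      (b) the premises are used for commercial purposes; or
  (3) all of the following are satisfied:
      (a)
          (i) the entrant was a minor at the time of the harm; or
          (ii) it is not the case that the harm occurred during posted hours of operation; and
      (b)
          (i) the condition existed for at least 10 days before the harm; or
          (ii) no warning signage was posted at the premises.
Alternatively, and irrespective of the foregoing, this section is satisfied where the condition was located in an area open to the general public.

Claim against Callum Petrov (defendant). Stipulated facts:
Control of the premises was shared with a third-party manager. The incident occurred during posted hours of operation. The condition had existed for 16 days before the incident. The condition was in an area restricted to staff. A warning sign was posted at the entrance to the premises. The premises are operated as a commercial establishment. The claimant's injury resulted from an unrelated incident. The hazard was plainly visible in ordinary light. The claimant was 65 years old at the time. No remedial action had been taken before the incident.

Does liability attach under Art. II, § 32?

No — not liable.

(a) not open/obvious — not satisfied.
(b) no remedial action — satisfied.
(1) = F AND T = false.
(a) proximate cause — not satisfied.
(b) commercial use — met.
So (2) is not satisfied (F AND T).
(i) entrant a minor — not satisfied.
(ii) not (during posted hours) — not met.
(a) = F OR F = false.
(i) condition ≥10 days old — met.
(ii) no signage posted — fails.
So (b) is satisfied (T OR F).
So (3) is not satisfied (F AND T).
Overall: F OR F OR F → false.
Exception (public area) — not satisfied.
Result: main false OR exception false → false.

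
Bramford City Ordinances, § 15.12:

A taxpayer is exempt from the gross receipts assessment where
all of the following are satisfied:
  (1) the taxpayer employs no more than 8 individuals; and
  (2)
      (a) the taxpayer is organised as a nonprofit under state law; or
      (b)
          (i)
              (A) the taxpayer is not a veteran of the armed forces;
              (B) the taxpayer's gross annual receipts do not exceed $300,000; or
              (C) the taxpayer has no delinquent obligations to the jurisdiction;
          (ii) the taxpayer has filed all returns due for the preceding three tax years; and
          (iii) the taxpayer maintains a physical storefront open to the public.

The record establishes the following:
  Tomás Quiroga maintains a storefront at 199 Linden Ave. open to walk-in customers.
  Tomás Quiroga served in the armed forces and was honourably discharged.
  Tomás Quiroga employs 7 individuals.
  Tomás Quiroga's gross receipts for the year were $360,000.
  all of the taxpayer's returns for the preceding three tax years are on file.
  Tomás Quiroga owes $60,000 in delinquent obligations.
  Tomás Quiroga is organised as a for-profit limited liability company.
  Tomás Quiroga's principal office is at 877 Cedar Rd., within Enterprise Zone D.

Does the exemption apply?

(1) ≤ 8 employees — holds.
(a) nonprofit — not met.
(A) not (veteran) — not satisfied.
(B) receipts ≤ $300,000 — not satisfied.
(C) no delinquency — not met.
(i): F OR F OR F → false.
(ii) returns current — holds.
(iii) has storefront — met.
(b): F AND T AND T → false.
(2) = F OR F = false.
So Overall is not satisfied (T AND F).

No — not exempt.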